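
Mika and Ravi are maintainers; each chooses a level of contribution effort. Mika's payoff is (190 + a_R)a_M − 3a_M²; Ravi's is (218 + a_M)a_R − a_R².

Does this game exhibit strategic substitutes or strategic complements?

Expanding Mika's payoff: 190a_M + a_Ra_M − 3a_M².
∂π/∂a_M = 190 + a_R − 6a_M = 0, so a_M = 95/3 + (1/6)a_R.
The best-response slope da_M/da_R = 1/6 > 0: the reaction function is upward-sloping, so the choices are strategic complements.

strategic complements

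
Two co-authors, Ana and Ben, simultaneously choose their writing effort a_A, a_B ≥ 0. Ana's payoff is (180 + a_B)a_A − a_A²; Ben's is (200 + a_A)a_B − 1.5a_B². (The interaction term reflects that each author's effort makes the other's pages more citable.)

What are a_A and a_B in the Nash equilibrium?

Expanding Ana's payoff: 180a_A + a_Ba_A − a_A².
∂π/∂a_A = 180 + a_B − 2a_A = 0, so a_A = 90 + 0.5a_B.
Likewise for Ben: a_B = 200/3 + (1/3)a_A.
Plugging a_B into Ana's best response: a_A = 90 + 0.5(200/3 + (1/3)a_A) ⇒ (5/6)a_A = 370/3, so a_A = 148.
Then a_B = 200/3 + (1/3)·148 = 116.

148, 116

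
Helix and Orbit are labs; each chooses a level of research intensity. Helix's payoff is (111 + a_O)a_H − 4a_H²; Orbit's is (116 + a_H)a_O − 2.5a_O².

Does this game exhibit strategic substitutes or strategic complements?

Expanding Helix's payoff: 111a_H + a_Oa_H − 4a_H².
∂π/∂a_H = 111 + a_O − 8a_H = 0, so a_H = 13.875 + 0.125a_O.
The best-response slope da_H/da_O = 0.125 > 0: the reaction function is upward-sloping, so the choices are strategic complements.

strategic complements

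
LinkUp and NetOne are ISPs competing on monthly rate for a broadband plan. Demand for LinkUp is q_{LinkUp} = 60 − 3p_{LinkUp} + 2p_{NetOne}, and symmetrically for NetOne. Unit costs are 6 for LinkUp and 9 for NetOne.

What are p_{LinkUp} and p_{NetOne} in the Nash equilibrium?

20.0625, 21.1875

LinkUp's profit: π = (p_{LinkUp} − 6)(60 − 3p_{LinkUp} + 2p_{NetOne}).
∂π/∂p_{LinkUp} = 78 − 6p_{LinkUp} + 2p_{NetOne} = 0 ⇒ p_{LinkUp} = 13 + (1/3)p_{NetOne}.
Similarly p_{NetOne} = 14.5 + (1/3)p_{LinkUp}.
Plugging p_{NetOne} into LinkUp's best response: p_{LinkUp} = 13 + (1/3)(14.5 + (1/3)p_{LinkUp}) ⇒ (8/9)p_{LinkUp} = 107/6, so p_{LinkUp} = 20.0625.
Then p_{NetOne} = 14.5 + (1/3)·20.0625 = 21.1875.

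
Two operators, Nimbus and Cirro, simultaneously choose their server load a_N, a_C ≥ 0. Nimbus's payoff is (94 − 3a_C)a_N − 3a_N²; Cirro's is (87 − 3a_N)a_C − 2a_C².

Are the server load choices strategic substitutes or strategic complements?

strategic substitutes

Expanding Nimbus's payoff: 94a_N − 3a_Ca_N − 3a_N².
∂π/∂a_N = 94 − 3a_C − 6a_N = 0, so a_N = 47/3 − 0.5a_C.
The best-response slope da_N/da_C = −0.5 < 0: the reaction function is downward-sloping, so the choices are strategic substitutes.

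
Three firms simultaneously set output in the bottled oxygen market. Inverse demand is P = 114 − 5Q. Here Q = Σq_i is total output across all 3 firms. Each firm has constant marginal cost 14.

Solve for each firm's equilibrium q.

5

A representative firm's profit is π_i = q_i(114 − 5Q) − 14q_i, with Q = q_i + Σ_{j≠i} q_j.
First-order condition: 100 − 10q_i − 5Σ_{j≠i} q_j = 0.
With identical firms, set every q_j = q: then 100 − 10q − 10q = 0, i.e. q = 100/20 = 5.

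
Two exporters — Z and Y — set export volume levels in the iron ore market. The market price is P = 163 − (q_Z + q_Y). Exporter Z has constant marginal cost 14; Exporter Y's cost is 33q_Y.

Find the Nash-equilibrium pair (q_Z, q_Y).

56, 37

Exporter Z's profit: π = q_Z(163 − (q_Z + q_Y)) − 14q_Z.
∂π/∂q_Z = 149 − 2q_Z − q_Y = 0, so q_Z = 74.5 − 0.5q_Y.
By the same steps for Y: q_Y = 65 − 0.5q_Z.
Substituting the second reaction function into the first: q_Z = 74.5 − 0.5(65 − 0.5q_Z), which gives 0.75q_Z = 42 ⇒ q_Z = 56.
Then q_Y = 65 − 0.5·56 = 37.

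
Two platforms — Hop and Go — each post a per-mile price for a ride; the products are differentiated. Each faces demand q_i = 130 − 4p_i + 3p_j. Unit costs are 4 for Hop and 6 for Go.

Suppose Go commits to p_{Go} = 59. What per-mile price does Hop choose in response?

Hop's profit: π = (p_{Hop} − 4)(130 − 4p_{Hop} + 3p_{Go}).
∂π/∂p_{Hop} = 146 − 8p_{Hop} + 3p_{Go} = 0 ⇒ p_{Hop} = 18.25 + 0.375p_{Go}.
At p_{Go} = 59: p_{Hop} = 18.25 + 0.375·59 = 40.375.

40.375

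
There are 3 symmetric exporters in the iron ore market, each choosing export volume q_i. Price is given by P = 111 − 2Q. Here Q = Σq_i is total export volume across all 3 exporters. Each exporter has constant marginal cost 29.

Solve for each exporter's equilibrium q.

10.25

A representative exporter's profit is π_i = q_i(111 − 2Q) − 29q_i, with Q = q_i + Σ_{j≠i} q_j.
First-order condition: 82 − 4q_i − 2Σ_{j≠i} q_j = 0.
Imposing symmetry (q_j = q for all j) turns Σ_{j≠i} q_j into 2q, so 82 = 8q and q = 10.25.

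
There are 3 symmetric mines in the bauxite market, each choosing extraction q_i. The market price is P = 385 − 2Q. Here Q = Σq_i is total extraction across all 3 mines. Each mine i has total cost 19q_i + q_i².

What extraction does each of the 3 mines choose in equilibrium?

A representative mine's profit is π_i = q_i(385 − 2Q) − 19q_i − q_i², with Q = q_i + Σ_{j≠i} q_j.
First-order condition: 366 − 6q_i − 2Σ_{j≠i} q_j = 0.
With identical mines, set every q_j = q: then 366 − 6q − 4q = 0, i.e. q = 366/10 = 36.6.

36.6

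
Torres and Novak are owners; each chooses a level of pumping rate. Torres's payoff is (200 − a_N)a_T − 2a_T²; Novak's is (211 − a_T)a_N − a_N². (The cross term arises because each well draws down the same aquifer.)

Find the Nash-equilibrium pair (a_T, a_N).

Expanding Torres's payoff: 200a_T − a_Na_T − 2a_T².
∂π/∂a_T = 200 − a_N − 4a_T = 0, so a_T = 50 − 0.25a_N.
Likewise for Novak: a_N = 105.5 − 0.5a_T.
Substituting the second reaction function into the first: a_T = 50 − 0.25(105.5 − 0.5a_T), which gives 0.875a_T = 23.625 ⇒ a_T = 27.
Then a_N = 105.5 − 0.5·27 = 92.

27, 92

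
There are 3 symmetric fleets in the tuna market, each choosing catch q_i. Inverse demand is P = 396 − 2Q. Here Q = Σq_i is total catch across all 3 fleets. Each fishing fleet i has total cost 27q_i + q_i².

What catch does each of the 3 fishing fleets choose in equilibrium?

A representative fishing fleet's profit is π_i = q_i(396 − 2Q) − 27q_i − q_i², with Q = q_i + Σ_{j≠i} q_j.
First-order condition: 369 − 6q_i − 2Σ_{j≠i} q_j = 0.
Imposing symmetry (q_j = q for all j) turns Σ_{j≠i} q_j into 2q, so 369 = 10q and q = 36.9.

36.9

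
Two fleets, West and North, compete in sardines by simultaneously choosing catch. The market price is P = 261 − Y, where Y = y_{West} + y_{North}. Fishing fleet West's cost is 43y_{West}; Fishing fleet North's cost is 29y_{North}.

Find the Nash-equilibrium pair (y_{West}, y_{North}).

Fishing fleet West's profit: π = y_{West}(261 − (y_{West} + y_{North})) − 43y_{West}.
∂π/∂y_{West} = 218 − 2y_{West} − y_{North} = 0, so y_{West} = 109 − 0.5y_{North}.
By the same steps for North: y_{North} = 116 − 0.5y_{West}.
Solving the two reaction functions simultaneously: (1 − (−0.5)(−0.5))y_{West} = 109 − 0.5·116, so 0.75y_{West} = 51 and y_{West} = 68.
Then y_{North} = 116 − 0.5·68 = 82.

68, 82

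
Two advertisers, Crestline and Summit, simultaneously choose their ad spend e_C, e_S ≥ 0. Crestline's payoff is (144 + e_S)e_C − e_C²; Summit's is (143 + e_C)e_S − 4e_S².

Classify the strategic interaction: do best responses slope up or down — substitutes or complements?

Expanding Crestline's payoff: 144e_C + e_Se_C − e_C².
∂π/∂e_C = 144 + e_S − 2e_C = 0, so e_C = 72 + 0.5e_S.
The best-response slope de_C/de_S = 0.5 > 0: the reaction function is upward-sloping, so the choices are strategic complements.

strategic complements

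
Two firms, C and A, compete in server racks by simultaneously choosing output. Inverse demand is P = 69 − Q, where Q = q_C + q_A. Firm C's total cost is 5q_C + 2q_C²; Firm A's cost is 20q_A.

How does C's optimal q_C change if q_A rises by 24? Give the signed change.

-4

Firm C's profit: π = q_C(69 − (q_C + q_A)) − 5q_C − 2q_C².
∂π/∂q_C = 64 − 6q_C − q_A = 0, so q_C = 32/3 − (1/6)q_A.
The reaction-function slope is −1/6, so a 24-unit rise in q_A moves q_C by −1/6 × 24 = −4. C's best response falls — the actions are strategic substitutes.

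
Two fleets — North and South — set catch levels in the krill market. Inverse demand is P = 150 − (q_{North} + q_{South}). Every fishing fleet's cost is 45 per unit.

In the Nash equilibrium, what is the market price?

80

Fishing fleet North's profit: π = q_{North}(150 − (q_{North} + q_{South})) − 45q_{North}.
∂π/∂q_{North} = 105 − 2q_{North} − q_{South} = 0, so q_{North} = 52.5 − 0.5q_{South}.
Setting q_{North} = q_{South} in the reaction function: q_{North} = 52.5 − 0.5q_{North}, so q_{North} = 52.5 / 1.5 = 35.
Equilibrium price: P = 150 − 70 = 80.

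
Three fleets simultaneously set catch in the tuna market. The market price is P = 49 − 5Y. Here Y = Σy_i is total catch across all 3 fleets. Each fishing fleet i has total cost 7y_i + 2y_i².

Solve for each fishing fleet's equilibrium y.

1.75

A representative fishing fleet's profit is π_i = y_i(49 − 5Y) − 7y_i − 2y_i², with Y = y_i + Σ_{j≠i} y_j.
First-order condition: 42 − 14y_i − 5Σ_{j≠i} y_j = 0.
Imposing symmetry (y_j = y for all j) turns Σ_{j≠i} y_j into 2y, so 42 = 24y and y = 1.75.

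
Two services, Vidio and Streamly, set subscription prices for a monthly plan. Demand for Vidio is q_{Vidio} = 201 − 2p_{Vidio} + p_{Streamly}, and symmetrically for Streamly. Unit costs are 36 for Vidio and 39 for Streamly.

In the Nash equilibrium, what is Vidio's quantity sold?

110.8

Vidio's profit: π = (p_{Vidio} − 36)(201 − 2p_{Vidio} + p_{Streamly}).
∂π/∂p_{Vidio} = 273 − 4p_{Vidio} + p_{Streamly} = 0 ⇒ p_{Vidio} = 68.25 + 0.25p_{Streamly}.
Similarly p_{Streamly} = 69.75 + 0.25p_{Vidio}.
Plugging p_{Streamly} into Vidio's best response: p_{Vidio} = 68.25 + 0.25(69.75 + 0.25p_{Vidio}) ⇒ 0.9375p_{Vidio} = 85.6875, so p_{Vidio} = 91.4.
Then p_{Streamly} = 69.75 + 0.25·91.4 = 92.6.
q_{Vidio} = 201 − 2·91.4 + 92.6 = 110.8.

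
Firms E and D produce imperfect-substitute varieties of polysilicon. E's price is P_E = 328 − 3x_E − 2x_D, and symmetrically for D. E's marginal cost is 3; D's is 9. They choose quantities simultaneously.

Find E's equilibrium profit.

5043

Firm E's profit: π = x_E(328 − 3x_E − 2x_D) − 3x_E.
∂π/∂x_E = 325 − 6x_E − 2x_D = 0 ⇒ x_E = 325/6 − (1/3)x_D.
Similarly x_D = 319/6 − (1/3)x_E.
Plugging x_D into E's best response: x_E = 325/6 − (1/3)(319/6 − (1/3)x_E) ⇒ (8/9)x_E = 328/9, so x_E = 41.
Then x_D = 319/6 − (1/3)·41 = 39.5.
P_E = 328 − 3·41 − 2·39.5 = 126.
Profit = (126 − 3)·41 = 5043.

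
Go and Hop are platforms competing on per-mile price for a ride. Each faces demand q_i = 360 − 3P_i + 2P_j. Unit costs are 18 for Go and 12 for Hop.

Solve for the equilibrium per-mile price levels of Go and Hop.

102.375, 100.125

Go's profit: π = (P_{Go} − 18)(360 − 3P_{Go} + 2P_{Hop}).
∂π/∂P_{Go} = 414 − 6P_{Go} + 2P_{Hop} = 0 ⇒ P_{Go} = 69 + (1/3)P_{Hop}.
Similarly P_{Hop} = 66 + (1/3)P_{Go}.
Solving the two reaction functions simultaneously: (1 − (1/3)(1/3))P_{Go} = 69 + (1/3)·66, so (8/9)P_{Go} = 91 and P_{Go} = 102.375.
Then P_{Hop} = 66 + (1/3)·102.375 = 100.125.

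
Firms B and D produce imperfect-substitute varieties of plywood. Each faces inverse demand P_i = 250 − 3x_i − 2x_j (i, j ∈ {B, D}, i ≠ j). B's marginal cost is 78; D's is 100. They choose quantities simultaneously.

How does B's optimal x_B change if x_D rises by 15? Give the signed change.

Firm B's profit: π = x_B(250 − 3x_B − 2x_D) − 78x_B.
∂π/∂x_B = 172 − 6x_B − 2x_D = 0 ⇒ x_B = 86/3 − (1/3)x_D.
The reaction-function slope is −1/3, so a 15-unit rise in x_D moves x_B by −1/3 × 15 = −5. B's best response falls — the actions are strategic substitutes.

-5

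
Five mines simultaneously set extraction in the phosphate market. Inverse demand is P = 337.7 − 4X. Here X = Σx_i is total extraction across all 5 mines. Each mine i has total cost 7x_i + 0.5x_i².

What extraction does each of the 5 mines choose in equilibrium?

A representative mine's profit is π_i = x_i(337.7 − 4X) − 7x_i − 0.5x_i², with X = x_i + Σ_{j≠i} x_j.
First-order condition: 330.7 − 9x_i − 4Σ_{j≠i} x_j = 0.
Imposing symmetry (x_j = x for all j) turns Σ_{j≠i} x_j into 4x, so 330.7 = 25x and x = 13.228.

13.228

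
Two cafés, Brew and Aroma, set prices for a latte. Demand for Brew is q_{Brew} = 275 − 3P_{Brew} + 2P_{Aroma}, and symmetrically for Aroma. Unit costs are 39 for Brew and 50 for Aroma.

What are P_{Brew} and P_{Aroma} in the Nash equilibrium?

100.0625, 104.1875

Brew's profit: π = (P_{Brew} − 39)(275 − 3P_{Brew} + 2P_{Aroma}).
∂π/∂P_{Brew} = 392 − 6P_{Brew} + 2P_{Aroma} = 0 ⇒ P_{Brew} = 196/3 + (1/3)P_{Aroma}.
Similarly P_{Aroma} = 425/6 + (1/3)P_{Brew}.
Substituting the second reaction function into the first: P_{Brew} = 196/3 + (1/3)(425/6 + (1/3)P_{Brew}), which gives (8/9)P_{Brew} = 1601/18 ⇒ P_{Brew} = 100.0625.
Then P_{Aroma} = 425/6 + (1/3)·100.0625 = 104.1875.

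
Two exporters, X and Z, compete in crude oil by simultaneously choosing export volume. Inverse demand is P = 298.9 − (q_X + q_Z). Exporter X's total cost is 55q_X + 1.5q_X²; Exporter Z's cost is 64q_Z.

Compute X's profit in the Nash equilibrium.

Exporter X's profit: π = q_X(298.9 − (q_X + q_Z)) − 55q_X − 1.5q_X².
∂π/∂q_X = 243.9 − 5q_X − q_Z = 0, so q_X = 48.78 − 0.2q_Z.
For Z: ∂π/∂q_Z = 234.9 − 2q_Z − q_X = 0 ⇒ q_Z = 117.45 − 0.5q_X.
Substituting the second reaction function into the first: q_X = 48.78 − 0.2(117.45 − 0.5q_X), which gives 0.9q_X = 25.29 ⇒ q_X = 28.1.
Then q_Z = 117.45 − 0.5·28.1 = 103.4.
Price P = 298.9 − 131.5 = 167.4.
X's profit: (167.4 − 55)·28.1 − 1.5(28.1)² = 1974.025.

1974.025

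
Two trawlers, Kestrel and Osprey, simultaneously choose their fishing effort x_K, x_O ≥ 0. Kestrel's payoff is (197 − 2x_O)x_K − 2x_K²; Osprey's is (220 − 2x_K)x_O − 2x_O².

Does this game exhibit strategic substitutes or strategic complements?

Expanding Kestrel's payoff: 197x_K − 2x_Ox_K − 2x_K².
∂π/∂x_K = 197 − 2x_O − 4x_K = 0, so x_K = 49.25 − 0.5x_O.
The best-response slope dx_K/dx_O = −0.5 < 0: the reaction function is downward-sloping, so the choices are strategic substitutes.

strategic substitutes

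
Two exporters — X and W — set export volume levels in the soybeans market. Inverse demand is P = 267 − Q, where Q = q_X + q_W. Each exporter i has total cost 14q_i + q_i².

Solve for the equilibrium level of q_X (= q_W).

50.6

Exporter X's profit: π = q_X(267 − (q_X + q_W)) − 14q_X − q_X².
∂π/∂q_X = 253 − 4q_X − q_W = 0, so q_X = 63.25 − 0.25q_W.
The game is symmetric, so in equilibrium q_W = q_X: the reaction function gives 1.25q_X = 63.25, hence q_X = 50.6.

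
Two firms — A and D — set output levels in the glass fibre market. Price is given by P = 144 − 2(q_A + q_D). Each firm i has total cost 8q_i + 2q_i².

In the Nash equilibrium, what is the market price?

Firm A's profit: π = q_A(144 − 2(q_A + q_D)) − 8q_A − 2q_A².
∂π/∂q_A = 136 − 8q_A − 2q_D = 0, so q_A = 17 − 0.25q_D.
Setting q_A = q_D in the reaction function: q_A = 17 − 0.25q_A, so q_A = 17 / 1.25 = 13.6.
Equilibrium price: P = 144 − 2·27.2 = 89.6.

89.6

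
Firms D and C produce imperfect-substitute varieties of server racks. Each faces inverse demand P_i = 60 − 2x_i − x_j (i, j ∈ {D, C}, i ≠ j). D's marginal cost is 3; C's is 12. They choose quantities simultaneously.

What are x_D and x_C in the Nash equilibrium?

Firm D's profit: π = x_D(60 − 2x_D − x_C) − 3x_D.
∂π/∂x_D = 57 − 4x_D − x_C = 0 ⇒ x_D = 14.25 − 0.25x_C.
Similarly x_C = 12 − 0.25x_D.
Solving the two reaction functions simultaneously: (1 − (−0.25)(−0.25))x_D = 14.25 − 0.25·12, so 0.9375x_D = 11.25 and x_D = 12.
Then x_C = 12 − 0.25·12 = 9.

12, 9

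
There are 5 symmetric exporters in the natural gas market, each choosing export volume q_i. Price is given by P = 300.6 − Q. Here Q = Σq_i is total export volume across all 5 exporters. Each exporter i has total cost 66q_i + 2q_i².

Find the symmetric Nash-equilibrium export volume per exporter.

A representative exporter's profit is π_i = q_i(300.6 − Q) − 66q_i − 2q_i², with Q = q_i + Σ_{j≠i} q_j.
First-order condition: 234.6 − 6q_i − Σ_{j≠i} q_j = 0.
Imposing symmetry (q_j = q for all j) turns Σ_{j≠i} q_j into 4q, so 234.6 = 10q and q = 23.46.

23.46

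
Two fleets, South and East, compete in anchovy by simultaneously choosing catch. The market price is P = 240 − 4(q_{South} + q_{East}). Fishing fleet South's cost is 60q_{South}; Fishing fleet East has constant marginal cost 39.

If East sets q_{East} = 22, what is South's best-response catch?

Fishing fleet South's profit: π = q_{South}(240 − 4(q_{South} + q_{East})) − 60q_{South}.
∂π/∂q_{South} = 180 − 8q_{South} − 4q_{East} = 0, so q_{South} = 22.5 − 0.5q_{East}.
At q_{East} = 22: q_{South} = 22.5 − 0.5·22 = 11.5.

11.5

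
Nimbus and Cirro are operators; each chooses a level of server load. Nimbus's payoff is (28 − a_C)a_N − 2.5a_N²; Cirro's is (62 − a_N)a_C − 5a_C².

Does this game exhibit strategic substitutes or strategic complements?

strategic substitutes

Expanding Nimbus's payoff: 28a_N − a_Ca_N − 2.5a_N².
∂π/∂a_N = 28 − a_C − 5a_N = 0, so a_N = 5.6 − 0.2a_C.
The best-response slope da_N/da_C = −0.2 < 0: the reaction function is downward-sloping, so the choices are strategic substitutes.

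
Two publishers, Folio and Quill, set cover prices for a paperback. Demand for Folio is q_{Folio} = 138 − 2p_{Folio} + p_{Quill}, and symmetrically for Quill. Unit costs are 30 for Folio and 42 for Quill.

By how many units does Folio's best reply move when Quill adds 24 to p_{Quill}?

6

Folio's profit: π = (p_{Folio} − 30)(138 − 2p_{Folio} + p_{Quill}).
∂π/∂p_{Folio} = 198 − 4p_{Folio} + p_{Quill} = 0 ⇒ p_{Folio} = 49.5 + 0.25p_{Quill}.
The reaction-function slope is 0.25, so a 24-unit rise in p_{Quill} moves p_{Folio} by 0.25 × 24 = 6. Folio's best response rises — the actions are strategic complements.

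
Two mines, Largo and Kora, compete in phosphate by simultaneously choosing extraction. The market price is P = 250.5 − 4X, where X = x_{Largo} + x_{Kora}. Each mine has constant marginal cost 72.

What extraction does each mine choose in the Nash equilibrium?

Mine Largo's profit: π = x_{Largo}(250.5 − 4(x_{Largo} + x_{Kora})) − 72x_{Largo}.
∂π/∂x_{Largo} = 178.5 − 8x_{Largo} − 4x_{Kora} = 0, so x_{Largo} = 22.3125 − 0.5x_{Kora}.
By symmetry x_{Kora} = x_{Largo}; substituting into the reaction function, 1.5x_{Largo} = 22.3125 and x_{Largo} = 14.875.

14.875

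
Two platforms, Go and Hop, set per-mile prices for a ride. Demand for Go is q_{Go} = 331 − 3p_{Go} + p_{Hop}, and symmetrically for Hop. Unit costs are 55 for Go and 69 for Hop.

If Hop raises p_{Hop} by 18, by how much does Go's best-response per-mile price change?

Go's profit: π = (p_{Go} − 55)(331 − 3p_{Go} + p_{Hop}).
∂π/∂p_{Go} = 496 − 6p_{Go} + p_{Hop} = 0 ⇒ p_{Go} = 248/3 + (1/6)p_{Hop}.
The reaction-function slope is 1/6, so an 18-unit rise in p_{Hop} moves p_{Go} by 1/6 × 18 = 3. Go's best response rises — the actions are strategic complements.

3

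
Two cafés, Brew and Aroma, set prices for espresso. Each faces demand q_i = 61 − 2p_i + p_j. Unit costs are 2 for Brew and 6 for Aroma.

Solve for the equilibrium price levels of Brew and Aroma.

Brew's profit: π = (p_{Brew} − 2)(61 − 2p_{Brew} + p_{Aroma}).
∂π/∂p_{Brew} = 65 − 4p_{Brew} + p_{Aroma} = 0 ⇒ p_{Brew} = 16.25 + 0.25p_{Aroma}.
Similarly p_{Aroma} = 18.25 + 0.25p_{Brew}.
Substituting the second reaction function into the first: p_{Brew} = 16.25 + 0.25(18.25 + 0.25p_{Brew}), which gives 0.9375p_{Brew} = 20.8125 ⇒ p_{Brew} = 22.2.
Then p_{Aroma} = 18.25 + 0.25·22.2 = 23.8.

22.2, 23.8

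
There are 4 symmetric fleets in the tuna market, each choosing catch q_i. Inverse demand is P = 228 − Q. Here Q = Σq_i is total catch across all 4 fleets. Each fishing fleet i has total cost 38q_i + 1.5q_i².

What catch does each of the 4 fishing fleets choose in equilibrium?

23.75

A representative fishing fleet's profit is π_i = q_i(228 − Q) − 38q_i − 1.5q_i², with Q = q_i + Σ_{j≠i} q_j.
First-order condition: 190 − 5q_i − Σ_{j≠i} q_j = 0.
With identical fishing fleets, set every q_j = q: then 190 − 5q − 3q = 0, i.e. q = 190/8 = 23.75.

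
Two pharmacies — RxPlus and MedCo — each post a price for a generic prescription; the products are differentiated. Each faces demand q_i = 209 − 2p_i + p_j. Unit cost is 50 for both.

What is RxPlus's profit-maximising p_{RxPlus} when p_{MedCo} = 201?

RxPlus's profit: π = (p_{RxPlus} − 50)(209 − 2p_{RxPlus} + p_{MedCo}).
∂π/∂p_{RxPlus} = 309 − 4p_{RxPlus} + p_{MedCo} = 0 ⇒ p_{RxPlus} = 77.25 + 0.25p_{MedCo}.
At p_{MedCo} = 201: p_{RxPlus} = 77.25 + 0.25·201 = 127.5.

127.5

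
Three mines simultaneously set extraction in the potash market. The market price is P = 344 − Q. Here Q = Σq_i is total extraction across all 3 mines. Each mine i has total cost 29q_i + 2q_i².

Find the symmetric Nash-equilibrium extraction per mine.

A representative mine's profit is π_i = q_i(344 − Q) − 29q_i − 2q_i², with Q = q_i + Σ_{j≠i} q_j.
First-order condition: 315 − 6q_i − Σ_{j≠i} q_j = 0.
In a symmetric equilibrium every mine chooses the same q, so Σ_{j≠i} q_j = 2q. The condition becomes 315 − 8q = 0, giving q = 315/8 = 39.375.

39.375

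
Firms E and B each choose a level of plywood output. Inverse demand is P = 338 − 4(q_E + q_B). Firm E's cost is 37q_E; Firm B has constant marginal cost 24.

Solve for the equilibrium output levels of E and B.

Firm E's profit: π = q_E(338 − 4(q_E + q_B)) − 37q_E.
∂π/∂q_E = 301 − 8q_E − 4q_B = 0, so q_E = 37.625 − 0.5q_B.
By the same steps for B: q_B = 39.25 − 0.5q_E.
Solving the two reaction functions simultaneously: (1 − (−0.5)(−0.5))q_E = 37.625 − 0.5·39.25, so 0.75q_E = 18 and q_E = 24.
Then q_B = 39.25 − 0.5·24 = 27.25.

24, 27.25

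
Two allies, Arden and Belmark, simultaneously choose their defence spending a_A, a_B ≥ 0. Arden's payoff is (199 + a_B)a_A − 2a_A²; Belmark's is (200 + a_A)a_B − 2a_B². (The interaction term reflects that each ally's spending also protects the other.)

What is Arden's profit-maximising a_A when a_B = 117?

79

Expanding Arden's payoff: 199a_A + a_Ba_A − 2a_A².
∂π/∂a_A = 199 + a_B − 4a_A = 0, so a_A = 49.75 + 0.25a_B.
At a_B = 117: a_A = 49.75 + 0.25·117 = 79.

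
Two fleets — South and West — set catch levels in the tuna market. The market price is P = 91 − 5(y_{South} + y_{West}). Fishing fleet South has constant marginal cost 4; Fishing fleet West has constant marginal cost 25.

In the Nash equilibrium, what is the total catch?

Fishing fleet South's profit: π = y_{South}(91 − 5(y_{South} + y_{West})) − 4y_{South}.
∂π/∂y_{South} = 87 − 10y_{South} − 5y_{West} = 0, so y_{South} = 8.7 − 0.5y_{West}.
By the same steps for West: y_{West} = 6.6 − 0.5y_{South}.
Plugging y_{West} into South's best response: y_{South} = 8.7 − 0.5(6.6 − 0.5y_{South}) ⇒ 0.75y_{South} = 5.4, so y_{South} = 7.2.
Then y_{West} = 6.6 − 0.5·7.2 = 3.
Total catch: 7.2 + 3 = 10.2.

10.2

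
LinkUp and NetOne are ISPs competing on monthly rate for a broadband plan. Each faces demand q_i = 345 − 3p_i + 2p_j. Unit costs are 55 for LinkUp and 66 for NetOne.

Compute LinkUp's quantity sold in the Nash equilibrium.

LinkUp's profit: π = (p_{LinkUp} − 55)(345 − 3p_{LinkUp} + 2p_{NetOne}).
∂π/∂p_{LinkUp} = 510 − 6p_{LinkUp} + 2p_{NetOne} = 0 ⇒ p_{LinkUp} = 85 + (1/3)p_{NetOne}.
Similarly p_{NetOne} = 90.5 + (1/3)p_{LinkUp}.
Solving the two reaction functions simultaneously: (1 − (1/3)(1/3))p_{LinkUp} = 85 + (1/3)·90.5, so (8/9)p_{LinkUp} = 691/6 and p_{LinkUp} = 129.5625.
Then p_{NetOne} = 90.5 + (1/3)·129.5625 = 133.6875.
q_{LinkUp} = 345 − 3·129.5625 + 2·133.6875 = 223.6875.

223.6875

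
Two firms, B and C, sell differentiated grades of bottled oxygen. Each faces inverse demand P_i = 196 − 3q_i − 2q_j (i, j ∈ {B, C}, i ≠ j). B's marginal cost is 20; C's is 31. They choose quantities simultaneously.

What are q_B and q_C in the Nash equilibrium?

22.6875, 19.9375

Firm B's profit: π = q_B(196 − 3q_B − 2q_C) − 20q_B.
∂π/∂q_B = 176 − 6q_B − 2q_C = 0 ⇒ q_B = 88/3 − (1/3)q_C.
Similarly q_C = 27.5 − (1/3)q_B.
Substituting the second reaction function into the first: q_B = 88/3 − (1/3)(27.5 − (1/3)q_B), which gives (8/9)q_B = 121/6 ⇒ q_B = 22.6875.
Then q_C = 27.5 − (1/3)·22.6875 = 19.9375.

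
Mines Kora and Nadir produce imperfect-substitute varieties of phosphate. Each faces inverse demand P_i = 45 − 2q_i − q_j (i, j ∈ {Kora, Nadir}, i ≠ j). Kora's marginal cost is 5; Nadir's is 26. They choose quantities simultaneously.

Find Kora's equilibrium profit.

Mine Kora's profit: π = q_{Kora}(45 − 2q_{Kora} − q_{Nadir}) − 5q_{Kora}.
∂π/∂q_{Kora} = 40 − 4q_{Kora} − q_{Nadir} = 0 ⇒ q_{Kora} = 10 − 0.25q_{Nadir}.
Similarly q_{Nadir} = 4.75 − 0.25q_{Kora}.
Solving the two reaction functions simultaneously: (1 − (−0.25)(−0.25))q_{Kora} = 10 − 0.25·4.75, so 0.9375q_{Kora} = 8.8125 and q_{Kora} = 9.4.
Then q_{Nadir} = 4.75 − 0.25·9.4 = 2.4.
P_{Kora} = 45 − 2·9.4 − 2.4 = 23.8.
Profit = (23.8 − 5)·9.4 = 176.72.

176.72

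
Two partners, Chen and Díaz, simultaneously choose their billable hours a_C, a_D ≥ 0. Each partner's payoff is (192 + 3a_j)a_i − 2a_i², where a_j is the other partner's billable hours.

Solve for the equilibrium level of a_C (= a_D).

Chen's payoff is (192 + 3a_D)a_C − 2a_C².
∂π/∂a_C = 192 + 3a_D − 4a_C = 0, so a_C = 48 + 0.75a_D.
By symmetry a_D = a_C; substituting into the reaction function, 0.25a_C = 48 and a_C = 192.

192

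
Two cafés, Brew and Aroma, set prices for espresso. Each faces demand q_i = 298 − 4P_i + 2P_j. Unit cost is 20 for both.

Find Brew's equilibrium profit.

Brew's profit: π = (P_{Brew} − 20)(298 − 4P_{Brew} + 2P_{Aroma}).
∂π/∂P_{Brew} = 378 − 8P_{Brew} + 2P_{Aroma} = 0 ⇒ P_{Brew} = 47.25 + 0.25P_{Aroma}.
Setting P_{Brew} = P_{Aroma} in the reaction function: P_{Brew} = 47.25 + 0.25P_{Brew}, so P_{Brew} = 47.25 / 0.75 = 63.
q_{Brew} = 298 − 4·63 + 2·63 = 172.
Profit = (63 − 20)·172 = 7396.

7396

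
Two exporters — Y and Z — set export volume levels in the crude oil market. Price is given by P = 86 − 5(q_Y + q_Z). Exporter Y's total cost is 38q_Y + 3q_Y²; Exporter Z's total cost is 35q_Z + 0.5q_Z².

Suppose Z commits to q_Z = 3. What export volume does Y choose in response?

2.0625

Exporter Y's profit: π = q_Y(86 − 5(q_Y + q_Z)) − 38q_Y − 3q_Y².
∂π/∂q_Y = 48 − 16q_Y − 5q_Z = 0, so q_Y = 3 − 0.3125q_Z.
At q_Z = 3: q_Y = 3 − 0.3125·3 = 2.0625.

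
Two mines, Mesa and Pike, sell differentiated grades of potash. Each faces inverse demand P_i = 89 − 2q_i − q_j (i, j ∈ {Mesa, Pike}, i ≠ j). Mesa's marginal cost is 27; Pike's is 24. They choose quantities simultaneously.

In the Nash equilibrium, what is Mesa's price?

Mine Mesa's profit: π = q_{Mesa}(89 − 2q_{Mesa} − q_{Pike}) − 27q_{Mesa}.
∂π/∂q_{Mesa} = 62 − 4q_{Mesa} − q_{Pike} = 0 ⇒ q_{Mesa} = 15.5 − 0.25q_{Pike}.
Similarly q_{Pike} = 16.25 − 0.25q_{Mesa}.
Solving the two reaction functions simultaneously: (1 − (−0.25)(−0.25))q_{Mesa} = 15.5 − 0.25·16.25, so 0.9375q_{Mesa} = 11.4375 and q_{Mesa} = 12.2.
Then q_{Pike} = 16.25 − 0.25·12.2 = 13.2.
P_{Mesa} = 89 − 2·12.2 − 13.2 = 51.4.

51.4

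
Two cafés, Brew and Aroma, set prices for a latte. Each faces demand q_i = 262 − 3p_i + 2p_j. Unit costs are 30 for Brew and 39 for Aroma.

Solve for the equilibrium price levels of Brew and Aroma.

89.6875, 93.0625

Brew's profit: π = (p_{Brew} − 30)(262 − 3p_{Brew} + 2p_{Aroma}).
∂π/∂p_{Brew} = 352 − 6p_{Brew} + 2p_{Aroma} = 0 ⇒ p_{Brew} = 176/3 + (1/3)p_{Aroma}.
Similarly p_{Aroma} = 379/6 + (1/3)p_{Brew}.
Solving the two reaction functions simultaneously: (1 − (1/3)(1/3))p_{Brew} = 176/3 + (1/3)·(379/6), so (8/9)p_{Brew} = 1435/18 and p_{Brew} = 89.6875.
Then p_{Aroma} = 379/6 + (1/3)·89.6875 = 93.0625.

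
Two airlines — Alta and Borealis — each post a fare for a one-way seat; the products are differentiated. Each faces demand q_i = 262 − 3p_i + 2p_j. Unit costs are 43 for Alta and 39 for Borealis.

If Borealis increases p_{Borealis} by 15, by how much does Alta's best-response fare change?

Alta's profit: π = (p_{Alta} − 43)(262 − 3p_{Alta} + 2p_{Borealis}).
∂π/∂p_{Alta} = 391 − 6p_{Alta} + 2p_{Borealis} = 0 ⇒ p_{Alta} = 391/6 + (1/3)p_{Borealis}.
The reaction-function slope is 1/3, so a 15-unit rise in p_{Borealis} moves p_{Alta} by 1/3 × 15 = 5. Alta's best response rises — the actions are strategic complements.

5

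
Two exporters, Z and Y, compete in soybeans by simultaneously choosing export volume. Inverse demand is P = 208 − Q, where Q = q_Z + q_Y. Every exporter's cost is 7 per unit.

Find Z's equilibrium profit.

Exporter Z's profit: π = q_Z(208 − (q_Z + q_Y)) − 7q_Z.
∂π/∂q_Z = 201 − 2q_Z − q_Y = 0, so q_Z = 100.5 − 0.5q_Y.
By symmetry q_Y = q_Z; substituting into the reaction function, 1.5q_Z = 100.5 and q_Z = 67.
Price P = 208 − 134 = 74.
Z's profit: (74 − 7)·67 = 4489.

4489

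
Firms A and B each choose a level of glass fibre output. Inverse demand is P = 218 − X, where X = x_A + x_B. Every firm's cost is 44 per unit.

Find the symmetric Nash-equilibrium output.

58

Firm A's profit: π = x_A(218 − (x_A + x_B)) − 44x_A.
∂π/∂x_A = 174 − 2x_A − x_B = 0, so x_A = 87 − 0.5x_B.
By symmetry x_B = x_A; substituting into the reaction function, 1.5x_A = 87 and x_A = 58.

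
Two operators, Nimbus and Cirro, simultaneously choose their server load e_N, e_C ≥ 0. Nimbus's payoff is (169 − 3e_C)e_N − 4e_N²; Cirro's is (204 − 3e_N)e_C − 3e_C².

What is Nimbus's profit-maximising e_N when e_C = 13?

16.25

Expanding Nimbus's payoff: 169e_N − 3e_Ce_N − 4e_N².
∂π/∂e_N = 169 − 3e_C − 8e_N = 0, so e_N = 21.125 − 0.375e_C.
At e_C = 13: e_N = 21.125 − 0.375·13 = 16.25.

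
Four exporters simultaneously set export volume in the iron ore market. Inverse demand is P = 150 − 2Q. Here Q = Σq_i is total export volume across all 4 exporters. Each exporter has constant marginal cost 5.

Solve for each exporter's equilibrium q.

A representative exporter's profit is π_i = q_i(150 − 2Q) − 5q_i, with Q = q_i + Σ_{j≠i} q_j.
First-order condition: 145 − 4q_i − 2Σ_{j≠i} q_j = 0.
With identical exporters, set every q_j = q: then 145 − 4q − 6q = 0, i.e. q = 145/10 = 14.5.

14.5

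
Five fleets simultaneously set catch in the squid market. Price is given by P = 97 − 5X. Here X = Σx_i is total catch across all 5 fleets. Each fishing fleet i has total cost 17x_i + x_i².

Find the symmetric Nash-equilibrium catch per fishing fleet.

A representative fishing fleet's profit is π_i = x_i(97 − 5X) − 17x_i − x_i², with X = x_i + Σ_{j≠i} x_j.
First-order condition: 80 − 12x_i − 5Σ_{j≠i} x_j = 0.
With identical fishing fleets, set every x_j = x: then 80 − 12x − 20x = 0, i.e. x = 80/32 = 2.5.

2.5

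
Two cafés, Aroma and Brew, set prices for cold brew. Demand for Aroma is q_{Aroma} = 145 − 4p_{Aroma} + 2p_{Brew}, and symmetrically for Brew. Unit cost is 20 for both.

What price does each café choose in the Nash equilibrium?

Aroma's profit: π = (p_{Aroma} − 20)(145 − 4p_{Aroma} + 2p_{Brew}).
∂π/∂p_{Aroma} = 225 − 8p_{Aroma} + 2p_{Brew} = 0 ⇒ p_{Aroma} = 28.125 + 0.25p_{Brew}.
By symmetry p_{Brew} = p_{Aroma}; substituting into the reaction function, 0.75p_{Aroma} = 28.125 and p_{Aroma} = 37.5.

37.5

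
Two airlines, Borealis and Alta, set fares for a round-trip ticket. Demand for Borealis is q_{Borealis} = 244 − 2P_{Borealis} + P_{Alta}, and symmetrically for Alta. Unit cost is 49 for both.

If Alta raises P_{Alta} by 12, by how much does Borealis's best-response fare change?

3

Borealis's profit: π = (P_{Borealis} − 49)(244 − 2P_{Borealis} + P_{Alta}).
∂π/∂P_{Borealis} = 342 − 4P_{Borealis} + P_{Alta} = 0 ⇒ P_{Borealis} = 85.5 + 0.25P_{Alta}.
The reaction-function slope is 0.25, so a 12-unit rise in P_{Alta} moves P_{Borealis} by 0.25 × 12 = 3. Borealis's best response rises — the actions are strategic complements.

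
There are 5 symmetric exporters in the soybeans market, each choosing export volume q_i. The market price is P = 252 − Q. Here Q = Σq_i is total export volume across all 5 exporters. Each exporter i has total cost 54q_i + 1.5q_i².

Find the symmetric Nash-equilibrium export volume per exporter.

22

A representative exporter's profit is π_i = q_i(252 − Q) − 54q_i − 1.5q_i², with Q = q_i + Σ_{j≠i} q_j.
First-order condition: 198 − 5q_i − Σ_{j≠i} q_j = 0.
With identical exporters, set every q_j = q: then 198 − 5q − 4q = 0, i.e. q = 198/9 = 22.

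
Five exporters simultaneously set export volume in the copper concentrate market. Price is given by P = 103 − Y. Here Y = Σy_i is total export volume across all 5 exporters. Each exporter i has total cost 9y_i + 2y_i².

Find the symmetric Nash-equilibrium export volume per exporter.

A representative exporter's profit is π_i = y_i(103 − Y) − 9y_i − 2y_i², with Y = y_i + Σ_{j≠i} y_j.
First-order condition: 94 − 6y_i − Σ_{j≠i} y_j = 0.
Imposing symmetry (y_j = y for all j) turns Σ_{j≠i} y_j into 4y, so 94 = 10y and y = 9.4.

9.4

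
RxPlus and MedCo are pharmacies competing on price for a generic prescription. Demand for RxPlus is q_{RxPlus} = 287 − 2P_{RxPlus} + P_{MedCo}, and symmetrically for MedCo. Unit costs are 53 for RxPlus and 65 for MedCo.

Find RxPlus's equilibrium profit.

12672.32

RxPlus's profit: π = (P_{RxPlus} − 53)(287 − 2P_{RxPlus} + P_{MedCo}).
∂π/∂P_{RxPlus} = 393 − 4P_{RxPlus} + P_{MedCo} = 0 ⇒ P_{RxPlus} = 98.25 + 0.25P_{MedCo}.
Similarly P_{MedCo} = 104.25 + 0.25P_{RxPlus}.
Plugging P_{MedCo} into RxPlus's best response: P_{RxPlus} = 98.25 + 0.25(104.25 + 0.25P_{RxPlus}) ⇒ 0.9375P_{RxPlus} = 124.3125, so P_{RxPlus} = 132.6.
Then P_{MedCo} = 104.25 + 0.25·132.6 = 137.4.
q_{RxPlus} = 287 − 2·132.6 + 137.4 = 159.2.
Profit = (132.6 − 53)·159.2 = 12672.32.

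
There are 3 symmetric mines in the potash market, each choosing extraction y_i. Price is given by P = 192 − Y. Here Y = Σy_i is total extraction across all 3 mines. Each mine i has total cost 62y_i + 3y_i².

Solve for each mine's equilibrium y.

13

A representative mine's profit is π_i = y_i(192 − Y) − 62y_i − 3y_i², with Y = y_i + Σ_{j≠i} y_j.
First-order condition: 130 − 8y_i − Σ_{j≠i} y_j = 0.
Imposing symmetry (y_j = y for all j) turns Σ_{j≠i} y_j into 2y, so 130 = 10y and y = 13.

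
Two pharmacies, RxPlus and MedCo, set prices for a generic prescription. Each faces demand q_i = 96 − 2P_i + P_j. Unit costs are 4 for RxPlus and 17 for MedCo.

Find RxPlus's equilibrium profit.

2099.52

RxPlus's profit: π = (P_{RxPlus} − 4)(96 − 2P_{RxPlus} + P_{MedCo}).
∂π/∂P_{RxPlus} = 104 − 4P_{RxPlus} + P_{MedCo} = 0 ⇒ P_{RxPlus} = 26 + 0.25P_{MedCo}.
Similarly P_{MedCo} = 32.5 + 0.25P_{RxPlus}.
Substituting the second reaction function into the first: P_{RxPlus} = 26 + 0.25(32.5 + 0.25P_{RxPlus}), which gives 0.9375P_{RxPlus} = 34.125 ⇒ P_{RxPlus} = 36.4.
Then P_{MedCo} = 32.5 + 0.25·36.4 = 41.6.
q_{RxPlus} = 96 − 2·36.4 + 41.6 = 64.8.
Profit = (36.4 − 4)·64.8 = 2099.52.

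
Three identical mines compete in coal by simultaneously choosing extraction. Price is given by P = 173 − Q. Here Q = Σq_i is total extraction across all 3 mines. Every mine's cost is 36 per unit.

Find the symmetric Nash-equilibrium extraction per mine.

A representative mine's profit is π_i = q_i(173 − Q) − 36q_i, with Q = q_i + Σ_{j≠i} q_j.
First-order condition: 137 − 2q_i − Σ_{j≠i} q_j = 0.
In a symmetric equilibrium every mine chooses the same q, so Σ_{j≠i} q_j = 2q. The condition becomes 137 − 4q = 0, giving q = 137/4 = 34.25.

34.25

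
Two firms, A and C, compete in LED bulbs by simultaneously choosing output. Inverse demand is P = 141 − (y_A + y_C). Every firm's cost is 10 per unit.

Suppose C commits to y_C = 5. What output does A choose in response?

63

Firm A's profit: π = y_A(141 − (y_A + y_C)) − 10y_A.
∂π/∂y_A = 131 − 2y_A − y_C = 0, so y_A = 65.5 − 0.5y_C.
At y_C = 5: y_A = 65.5 − 0.5·5 = 63.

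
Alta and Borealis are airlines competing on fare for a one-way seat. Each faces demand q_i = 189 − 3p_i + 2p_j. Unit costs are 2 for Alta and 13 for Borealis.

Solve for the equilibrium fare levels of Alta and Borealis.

50.8125, 54.9375

Alta's profit: π = (p_{Alta} − 2)(189 − 3p_{Alta} + 2p_{Borealis}).
∂π/∂p_{Alta} = 195 − 6p_{Alta} + 2p_{Borealis} = 0 ⇒ p_{Alta} = 32.5 + (1/3)p_{Borealis}.
Similarly p_{Borealis} = 38 + (1/3)p_{Alta}.
Solving the two reaction functions simultaneously: (1 − (1/3)(1/3))p_{Alta} = 32.5 + (1/3)·38, so (8/9)p_{Alta} = 271/6 and p_{Alta} = 50.8125.
Then p_{Borealis} = 38 + (1/3)·50.8125 = 54.9375.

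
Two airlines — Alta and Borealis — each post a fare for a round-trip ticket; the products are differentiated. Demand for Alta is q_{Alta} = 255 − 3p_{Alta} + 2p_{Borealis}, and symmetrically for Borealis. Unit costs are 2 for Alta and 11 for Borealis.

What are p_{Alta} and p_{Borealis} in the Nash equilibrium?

Alta's profit: π = (p_{Alta} − 2)(255 − 3p_{Alta} + 2p_{Borealis}).
∂π/∂p_{Alta} = 261 − 6p_{Alta} + 2p_{Borealis} = 0 ⇒ p_{Alta} = 43.5 + (1/3)p_{Borealis}.
Similarly p_{Borealis} = 48 + (1/3)p_{Alta}.
Solving the two reaction functions simultaneously: (1 − (1/3)(1/3))p_{Alta} = 43.5 + (1/3)·48, so (8/9)p_{Alta} = 59.5 and p_{Alta} = 66.9375.
Then p_{Borealis} = 48 + (1/3)·66.9375 = 70.3125.

66.9375, 70.3125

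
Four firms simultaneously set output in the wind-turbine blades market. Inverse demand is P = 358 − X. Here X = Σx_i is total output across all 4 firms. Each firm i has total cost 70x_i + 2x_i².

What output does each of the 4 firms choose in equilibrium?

A representative firm's profit is π_i = x_i(358 − X) − 70x_i − 2x_i², with X = x_i + Σ_{j≠i} x_j.
First-order condition: 288 − 6x_i − Σ_{j≠i} x_j = 0.
With identical firms, set every x_j = x: then 288 − 6x − 3x = 0, i.e. x = 288/9 = 32.

32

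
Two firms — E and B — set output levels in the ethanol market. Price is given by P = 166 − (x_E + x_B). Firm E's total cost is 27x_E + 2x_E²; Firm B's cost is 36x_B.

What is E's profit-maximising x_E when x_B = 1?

23

Firm E's profit: π = x_E(166 − (x_E + x_B)) − 27x_E − 2x_E².
∂π/∂x_E = 139 − 6x_E − x_B = 0, so x_E = 139/6 − (1/6)x_B.
At x_B = 1: x_E = 139/6 − (1/6)·1 = 23.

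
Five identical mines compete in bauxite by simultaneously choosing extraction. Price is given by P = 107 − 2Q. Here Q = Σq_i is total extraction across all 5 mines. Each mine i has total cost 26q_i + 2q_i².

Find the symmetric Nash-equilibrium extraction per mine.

5.0625

A representative mine's profit is π_i = q_i(107 − 2Q) − 26q_i − 2q_i², with Q = q_i + Σ_{j≠i} q_j.
First-order condition: 81 − 8q_i − 2Σ_{j≠i} q_j = 0.
Imposing symmetry (q_j = q for all j) turns Σ_{j≠i} q_j into 4q, so 81 = 16q and q = 5.0625.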